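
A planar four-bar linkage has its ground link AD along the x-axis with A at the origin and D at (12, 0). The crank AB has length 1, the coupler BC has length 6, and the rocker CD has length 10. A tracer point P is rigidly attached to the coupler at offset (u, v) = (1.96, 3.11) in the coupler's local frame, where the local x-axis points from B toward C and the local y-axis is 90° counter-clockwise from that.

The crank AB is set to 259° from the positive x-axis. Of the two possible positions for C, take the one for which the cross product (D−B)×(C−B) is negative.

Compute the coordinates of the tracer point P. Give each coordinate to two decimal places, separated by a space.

3.45 -0.47

A=(0,0), D=(12.00,0)
B = A + 1.00·(cos259°, sin259°) = (-0.1908, -0.9816)
|BD| = 12.2303
circle(B,6.00) ∩ circle(D,10.00): a=3.4987, h=4.8743
  candidates: C₊=(2.9054,4.1578) cross=59.615; C₋=(3.6878,-5.5594) cross=-59.615
  mode - wants cross < 0 → take C=(3.6878,-5.5594) (cross=-59.615)
ex = (C−B)/|BC| = (0.6464,-0.7630); ey = (0.7630,0.6464)
P = B + 1.96·ex + 3.11·ey = (3.4490,-0.4666)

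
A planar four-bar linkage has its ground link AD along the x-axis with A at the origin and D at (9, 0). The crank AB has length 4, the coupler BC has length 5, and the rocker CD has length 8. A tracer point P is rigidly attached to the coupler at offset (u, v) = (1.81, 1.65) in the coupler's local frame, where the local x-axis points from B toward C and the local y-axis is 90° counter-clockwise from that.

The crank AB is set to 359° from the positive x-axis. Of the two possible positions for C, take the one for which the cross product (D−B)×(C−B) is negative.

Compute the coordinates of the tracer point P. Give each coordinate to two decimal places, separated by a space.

5.11 -2.25

A=(0,0), D=(9.00,0)
B = A + 4.00·(cos359°, sin359°) = (3.9994, -0.0698)
|BD| = 5.0011
circle(B,5.00) ∩ circle(D,8.00): a=-1.3986, h=4.8004
  candidates: C₊=(2.5339,4.7106) cross=24.007; C₋=(2.6679,-4.8893) cross=-24.007
  mode - wants cross < 0 → take C=(2.6679,-4.8893) (cross=-24.007)
ex = (C−B)/|BC| = (-0.2663,-0.9639); ey = (0.9639,-0.2663)
P = B + 1.81·ex + 1.65·ey = (5.1078,-2.2538)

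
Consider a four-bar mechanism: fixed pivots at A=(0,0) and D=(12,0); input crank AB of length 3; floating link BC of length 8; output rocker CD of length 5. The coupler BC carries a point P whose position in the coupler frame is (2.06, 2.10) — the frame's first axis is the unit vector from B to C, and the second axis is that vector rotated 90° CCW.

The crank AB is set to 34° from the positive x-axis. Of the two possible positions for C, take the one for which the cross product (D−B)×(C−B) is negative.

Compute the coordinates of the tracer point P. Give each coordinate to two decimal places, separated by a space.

5.42 1.90

A=(0,0), D=(12.00,0)
B = A + 3.00·(cos34°, sin34°) = (2.4871, 1.6776)
|BD| = 9.6597
circle(B,8.00) ∩ circle(D,5.00): a=6.8485, h=4.1349
  candidates: C₊=(9.9497,4.5603) cross=39.942; C₋=(8.5135,-3.5839) cross=-39.942
  mode - wants cross < 0 → take C=(8.5135,-3.5839) (cross=-39.942)
ex = (C−B)/|BC| = (0.7533,-0.6577); ey = (0.6577,0.7533)
P = B + 2.06·ex + 2.10·ey = (5.4200,1.9047)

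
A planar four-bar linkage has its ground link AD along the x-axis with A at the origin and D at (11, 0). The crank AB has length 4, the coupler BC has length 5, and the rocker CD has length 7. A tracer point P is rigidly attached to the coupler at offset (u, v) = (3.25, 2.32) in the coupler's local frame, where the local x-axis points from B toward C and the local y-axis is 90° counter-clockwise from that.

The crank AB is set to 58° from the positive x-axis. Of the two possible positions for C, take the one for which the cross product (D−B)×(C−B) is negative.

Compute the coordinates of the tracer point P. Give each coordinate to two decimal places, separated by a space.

5.54 1.33

A=(0,0), D=(11.00,0)
B = A + 4.00·(cos58°, sin58°) = (2.1197, 3.3922)
|BD| = 9.5062
circle(B,5.00) ∩ circle(D,7.00): a=3.4907, h=3.5798
  candidates: C₊=(6.6580,5.4906) cross=34.030; C₋=(4.1032,-1.1975) cross=-34.030
  mode - wants cross < 0 → take C=(4.1032,-1.1975) (cross=-34.030)
ex = (C−B)/|BC| = (0.3967,-0.9179); ey = (0.9179,0.3967)
P = B + 3.25·ex + 2.32·ey = (5.5386,1.3292)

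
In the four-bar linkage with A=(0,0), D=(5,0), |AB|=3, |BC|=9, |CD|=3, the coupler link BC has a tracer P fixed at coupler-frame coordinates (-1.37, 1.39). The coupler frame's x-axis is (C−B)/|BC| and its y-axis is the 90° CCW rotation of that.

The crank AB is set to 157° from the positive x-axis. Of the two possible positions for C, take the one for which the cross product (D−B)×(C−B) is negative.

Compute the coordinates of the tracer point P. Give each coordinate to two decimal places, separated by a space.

-3.33 3.04

A=(0,0), D=(5.00,0)
B = A + 3.00·(cos157°, sin157°) = (-2.7615, 1.1722)
|BD| = 7.8495
circle(B,9.00) ∩ circle(D,3.00): a=8.5110, h=2.9262
  candidates: C₊=(6.0911,2.7946) cross=22.969; C₋=(5.2171,-2.9921) cross=-22.969
  mode - wants cross < 0 → take C=(5.2171,-2.9921) (cross=-22.969)
ex = (C−B)/|BC| = (0.8865,-0.4627); ey = (0.4627,0.8865)
P = B + -1.37·ex + 1.39·ey = (-3.3329,3.0384)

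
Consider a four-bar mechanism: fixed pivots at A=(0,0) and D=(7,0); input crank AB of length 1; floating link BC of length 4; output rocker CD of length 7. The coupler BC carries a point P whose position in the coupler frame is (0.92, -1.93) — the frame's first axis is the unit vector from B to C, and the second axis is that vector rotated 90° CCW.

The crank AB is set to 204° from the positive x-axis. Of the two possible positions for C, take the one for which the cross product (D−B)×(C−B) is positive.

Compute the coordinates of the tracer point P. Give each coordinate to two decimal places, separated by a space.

1.22 -0.39

A=(0,0), D=(7.00,0)
B = A + 1.00·(cos204°, sin204°) = (-0.9135, -0.4067)
|BD| = 7.9240
circle(B,4.00) ∩ circle(D,7.00): a=1.8797, h=3.5308
  candidates: C₊=(0.7825,3.2159) cross=27.978; C₋=(1.1449,-3.8364) cross=-27.978
  mode + wants cross > 0 → take C=(0.7825,3.2159) (cross=27.978)
ex = (C−B)/|BC| = (0.4240,0.9057); ey = (-0.9057,0.4240)
P = B + 0.92·ex + -1.93·ey = (1.2245,-0.3918)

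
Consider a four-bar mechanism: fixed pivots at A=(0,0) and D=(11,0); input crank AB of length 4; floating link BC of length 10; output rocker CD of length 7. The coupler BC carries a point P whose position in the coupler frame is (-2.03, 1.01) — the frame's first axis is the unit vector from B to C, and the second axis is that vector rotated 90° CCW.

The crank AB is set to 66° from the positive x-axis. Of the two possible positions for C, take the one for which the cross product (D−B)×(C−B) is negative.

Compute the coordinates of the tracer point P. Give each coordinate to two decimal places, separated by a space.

A=(0,0), D=(11.00,0)
B = A + 4.00·(cos66°, sin66°) = (1.6269, 3.6542)
|BD| = 10.0602
circle(B,10.00) ∩ circle(D,7.00): a=7.5648, h=6.5401
  candidates: C₊=(11.0507,6.9998) cross=65.795; C₋=(6.2995,-5.1870) cross=-65.795
  mode - wants cross < 0 → take C=(6.2995,-5.1870) (cross=-65.795)
ex = (C−B)/|BC| = (0.4673,-0.8841); ey = (0.8841,0.4673)
P = B + -2.03·ex + 1.01·ey = (1.5714,5.9209)

1.57 5.92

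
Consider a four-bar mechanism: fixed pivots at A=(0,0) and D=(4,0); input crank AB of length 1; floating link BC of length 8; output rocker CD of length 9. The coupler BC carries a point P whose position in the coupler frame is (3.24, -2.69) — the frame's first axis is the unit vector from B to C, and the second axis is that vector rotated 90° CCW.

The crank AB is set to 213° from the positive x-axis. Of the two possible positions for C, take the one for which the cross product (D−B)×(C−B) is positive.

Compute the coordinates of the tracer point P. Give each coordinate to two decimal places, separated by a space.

1.77 2.76

A=(0,0), D=(4.00,0)
B = A + 1.00·(cos213°, sin213°) = (-0.8387, -0.5446)
|BD| = 4.8692
circle(B,8.00) ∩ circle(D,9.00): a=0.6890, h=7.9703
  candidates: C₊=(-1.0455,7.4527) cross=38.809; C₋=(0.7375,-8.3878) cross=-38.809
  mode + wants cross > 0 → take C=(-1.0455,7.4527) (cross=38.809)
ex = (C−B)/|BC| = (-0.0259,0.9997); ey = (-0.9997,-0.0259)
P = B + 3.24·ex + -2.69·ey = (1.7666,2.7638)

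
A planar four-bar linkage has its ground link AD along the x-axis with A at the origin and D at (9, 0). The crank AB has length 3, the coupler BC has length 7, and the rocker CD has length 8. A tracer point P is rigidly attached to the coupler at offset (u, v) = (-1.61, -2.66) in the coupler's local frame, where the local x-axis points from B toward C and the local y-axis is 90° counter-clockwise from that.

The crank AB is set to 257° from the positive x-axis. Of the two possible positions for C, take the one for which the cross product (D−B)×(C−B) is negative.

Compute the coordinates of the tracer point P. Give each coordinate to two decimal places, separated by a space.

A=(0,0), D=(9.00,0)
B = A + 3.00·(cos257°, sin257°) = (-0.6749, -2.9231)
|BD| = 10.1068
circle(B,7.00) ∩ circle(D,8.00): a=4.3113, h=5.5148
  candidates: C₊=(1.8572,3.6029) cross=55.736; C₋=(5.0472,-6.9552) cross=-55.736
  mode - wants cross < 0 → take C=(5.0472,-6.9552) (cross=-55.736)
ex = (C−B)/|BC| = (0.8174,-0.5760); ey = (0.5760,0.8174)
P = B + -1.61·ex + -2.66·ey = (-3.5231,-4.1701)

-3.52 -4.17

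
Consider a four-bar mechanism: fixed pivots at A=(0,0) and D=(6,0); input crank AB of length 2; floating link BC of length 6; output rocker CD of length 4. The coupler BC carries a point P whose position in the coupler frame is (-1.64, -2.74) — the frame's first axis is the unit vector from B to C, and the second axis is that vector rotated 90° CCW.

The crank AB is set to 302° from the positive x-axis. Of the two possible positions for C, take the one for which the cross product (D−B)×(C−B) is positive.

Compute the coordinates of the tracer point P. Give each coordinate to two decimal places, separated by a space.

2.61 -4.49

A=(0,0), D=(6.00,0)
B = A + 2.00·(cos302°, sin302°) = (1.0598, -1.6961)
|BD| = 5.2232
circle(B,6.00) ∩ circle(D,4.00): a=4.5261, h=3.9388
  candidates: C₊=(4.0617,3.4990) cross=20.573; C₋=(6.6197,-3.9517) cross=-20.573
  mode + wants cross > 0 → take C=(4.0617,3.4990) (cross=20.573)
ex = (C−B)/|BC| = (0.5003,0.8658); ey = (-0.8658,0.5003)
P = B + -1.64·ex + -2.74·ey = (2.6118,-4.4869)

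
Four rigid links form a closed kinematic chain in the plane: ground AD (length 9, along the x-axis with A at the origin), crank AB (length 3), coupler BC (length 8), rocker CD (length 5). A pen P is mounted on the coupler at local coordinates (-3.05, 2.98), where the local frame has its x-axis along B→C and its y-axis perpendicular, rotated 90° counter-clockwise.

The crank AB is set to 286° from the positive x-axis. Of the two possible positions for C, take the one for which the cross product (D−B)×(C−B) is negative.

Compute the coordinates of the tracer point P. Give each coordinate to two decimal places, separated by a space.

A=(0,0), D=(9.00,0)
B = A + 3.00·(cos286°, sin286°) = (0.8269, -2.8838)
|BD| = 8.6669
circle(B,8.00) ∩ circle(D,5.00): a=6.5834, h=4.5452
  candidates: C₊=(5.5228,3.5930) cross=39.393; C₋=(8.5475,-4.9795) cross=-39.393
  mode - wants cross < 0 → take C=(8.5475,-4.9795) (cross=-39.393)
ex = (C−B)/|BC| = (0.9651,-0.2620); ey = (0.2620,0.9651)
P = B + -3.05·ex + 2.98·ey = (-1.3359,0.7911)

-1.34 0.79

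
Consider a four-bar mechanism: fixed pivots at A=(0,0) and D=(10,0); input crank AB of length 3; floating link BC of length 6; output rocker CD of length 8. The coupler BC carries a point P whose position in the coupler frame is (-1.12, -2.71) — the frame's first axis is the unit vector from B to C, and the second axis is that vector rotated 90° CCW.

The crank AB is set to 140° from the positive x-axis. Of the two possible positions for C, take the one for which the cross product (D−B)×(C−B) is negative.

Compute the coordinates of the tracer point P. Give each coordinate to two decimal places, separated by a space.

A=(0,0), D=(10.00,0)
B = A + 3.00·(cos140°, sin140°) = (-2.2981, 1.9284)
|BD| = 12.4484
circle(B,6.00) ∩ circle(D,8.00): a=5.0996, h=3.1614
  candidates: C₊=(3.2296,4.2616) cross=39.354; C₋=(2.2501,-1.9848) cross=-39.354
  mode - wants cross < 0 → take C=(2.2501,-1.9848) (cross=-39.354)
ex = (C−B)/|BC| = (0.7580,-0.6522); ey = (0.6522,0.7580)
P = B + -1.12·ex + -2.71·ey = (-4.9146,0.6045)

-4.91 0.60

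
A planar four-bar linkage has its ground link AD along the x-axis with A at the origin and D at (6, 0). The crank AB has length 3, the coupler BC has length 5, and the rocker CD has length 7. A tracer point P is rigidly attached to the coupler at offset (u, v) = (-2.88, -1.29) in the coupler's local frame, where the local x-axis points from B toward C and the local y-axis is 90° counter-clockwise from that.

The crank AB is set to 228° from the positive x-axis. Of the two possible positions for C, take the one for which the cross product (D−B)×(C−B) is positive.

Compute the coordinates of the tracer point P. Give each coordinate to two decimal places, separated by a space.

-1.63 -5.36

A=(0,0), D=(6.00,0)
B = A + 3.00·(cos228°, sin228°) = (-2.0074, -2.2294)
|BD| = 8.3120
circle(B,5.00) ∩ circle(D,7.00): a=2.7123, h=4.2004
  candidates: C₊=(-0.5211,2.5446) cross=34.914; C₋=(1.7321,-5.5485) cross=-34.914
  mode + wants cross > 0 → take C=(-0.5211,2.5446) (cross=34.914)
ex = (C−B)/|BC| = (0.2973,0.9548); ey = (-0.9548,0.2973)
P = B + -2.88·ex + -1.29·ey = (-1.6318,-5.3627)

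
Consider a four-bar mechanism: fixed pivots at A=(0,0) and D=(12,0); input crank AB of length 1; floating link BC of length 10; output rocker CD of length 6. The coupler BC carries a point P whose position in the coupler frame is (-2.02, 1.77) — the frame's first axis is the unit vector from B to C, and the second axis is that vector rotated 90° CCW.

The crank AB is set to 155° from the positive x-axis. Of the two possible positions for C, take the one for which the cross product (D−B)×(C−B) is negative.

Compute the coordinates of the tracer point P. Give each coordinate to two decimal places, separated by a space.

A=(0,0), D=(12.00,0)
B = A + 1.00·(cos155°, sin155°) = (-0.9063, 0.4226)
|BD| = 12.9132
circle(B,10.00) ∩ circle(D,6.00): a=8.9347, h=4.4912
  candidates: C₊=(8.1706,4.6190) cross=57.996; C₋=(7.8766,-4.3586) cross=-57.996
  mode - wants cross < 0 → take C=(7.8766,-4.3586) (cross=-57.996)
ex = (C−B)/|BC| = (0.8783,-0.4781); ey = (0.4781,0.8783)
P = B + -2.02·ex + 1.77·ey = (-1.8342,2.9430)

-1.83 2.94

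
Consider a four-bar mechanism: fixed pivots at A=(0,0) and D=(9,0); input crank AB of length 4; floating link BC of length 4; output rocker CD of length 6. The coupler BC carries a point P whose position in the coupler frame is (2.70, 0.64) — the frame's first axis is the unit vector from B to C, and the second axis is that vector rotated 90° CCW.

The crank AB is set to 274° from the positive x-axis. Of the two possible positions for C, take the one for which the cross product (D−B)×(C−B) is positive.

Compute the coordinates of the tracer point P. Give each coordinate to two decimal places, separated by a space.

1.74 -1.63

A=(0,0), D=(9.00,0)
B = A + 4.00·(cos274°, sin274°) = (0.2790, -3.9903)
|BD| = 9.5905
circle(B,4.00) ∩ circle(D,6.00): a=3.7525, h=1.3851
  candidates: C₊=(3.1151,-1.1695) cross=13.283; C₋=(4.2676,-3.6884) cross=-13.283
  mode + wants cross > 0 → take C=(3.1151,-1.1695) (cross=13.283)
ex = (C−B)/|BC| = (0.7090,0.7052); ey = (-0.7052,0.7090)
P = B + 2.70·ex + 0.64·ey = (1.7420,-1.6325)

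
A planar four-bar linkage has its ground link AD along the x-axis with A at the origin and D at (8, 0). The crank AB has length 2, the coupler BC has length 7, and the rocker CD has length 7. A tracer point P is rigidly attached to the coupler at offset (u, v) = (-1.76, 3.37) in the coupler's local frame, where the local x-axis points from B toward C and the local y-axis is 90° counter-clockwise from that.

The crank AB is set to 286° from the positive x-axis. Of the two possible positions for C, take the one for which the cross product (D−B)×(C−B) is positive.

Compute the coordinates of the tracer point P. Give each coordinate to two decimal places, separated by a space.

A=(0,0), D=(8.00,0)
B = A + 2.00·(cos286°, sin286°) = (0.5513, -1.9225)
|BD| = 7.6928
circle(B,7.00) ∩ circle(D,7.00): a=3.8464, h=5.8485
  candidates: C₊=(2.8140,4.7017) cross=44.992; C₋=(5.7372,-6.6242) cross=-44.992
  mode + wants cross > 0 → take C=(2.8140,4.7017) (cross=44.992)
ex = (C−B)/|BC| = (0.3233,0.9463); ey = (-0.9463,0.3233)
P = B + -1.76·ex + 3.37·ey = (-3.2067,-2.4987)

-3.21 -2.50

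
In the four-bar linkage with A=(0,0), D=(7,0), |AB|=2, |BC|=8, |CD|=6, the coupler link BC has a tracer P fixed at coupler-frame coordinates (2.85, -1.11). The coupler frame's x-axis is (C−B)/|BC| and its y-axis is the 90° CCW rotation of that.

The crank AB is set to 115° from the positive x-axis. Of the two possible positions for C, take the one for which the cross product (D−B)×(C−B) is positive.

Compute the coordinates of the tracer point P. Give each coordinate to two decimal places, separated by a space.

2.17 2.32

A=(0,0), D=(7.00,0)
B = A + 2.00·(cos115°, sin115°) = (-0.8452, 1.8126)
|BD| = 8.0519
circle(B,8.00) ∩ circle(D,6.00): a=5.7647, h=5.5469
  candidates: C₊=(6.0202,5.9195) cross=44.663; C₋=(3.5228,-4.8897) cross=-44.663
  mode + wants cross > 0 → take C=(6.0202,5.9195) (cross=44.663)
ex = (C−B)/|BC| = (0.8582,0.5134); ey = (-0.5134,0.8582)
P = B + 2.85·ex + -1.11·ey = (2.1704,2.3231)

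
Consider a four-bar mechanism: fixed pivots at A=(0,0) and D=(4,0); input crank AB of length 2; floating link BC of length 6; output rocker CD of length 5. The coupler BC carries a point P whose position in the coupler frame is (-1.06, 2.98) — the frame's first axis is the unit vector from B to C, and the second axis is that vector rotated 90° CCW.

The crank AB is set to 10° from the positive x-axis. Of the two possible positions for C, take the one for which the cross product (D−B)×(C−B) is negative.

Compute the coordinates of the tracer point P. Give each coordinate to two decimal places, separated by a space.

A=(0,0), D=(4.00,0)
B = A + 2.00·(cos10°, sin10°) = (1.9696, 0.3473)
|BD| = 2.0599
circle(B,6.00) ∩ circle(D,5.00): a=3.7000, h=4.7233
  candidates: C₊=(6.4130,4.3792) cross=9.729; C₋=(4.8203,-4.9323) cross=-9.729
  mode - wants cross < 0 → take C=(4.8203,-4.9323) (cross=-9.729)
ex = (C−B)/|BC| = (0.4751,-0.8799); ey = (0.8799,0.4751)
P = B + -1.06·ex + 2.98·ey = (4.0882,2.6959)

4.09 2.70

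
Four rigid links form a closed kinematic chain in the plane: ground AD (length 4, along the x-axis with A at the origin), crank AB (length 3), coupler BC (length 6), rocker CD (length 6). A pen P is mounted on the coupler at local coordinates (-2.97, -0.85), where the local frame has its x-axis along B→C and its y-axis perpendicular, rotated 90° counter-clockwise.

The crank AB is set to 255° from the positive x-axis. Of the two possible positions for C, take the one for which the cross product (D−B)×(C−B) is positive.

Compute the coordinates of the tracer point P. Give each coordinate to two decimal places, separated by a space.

A=(0,0), D=(4.00,0)
B = A + 3.00·(cos255°, sin255°) = (-0.7765, -2.8978)
|BD| = 5.5867
circle(B,6.00) ∩ circle(D,6.00): a=2.7934, h=5.3101
  candidates: C₊=(-1.1425,3.0910) cross=29.666; C₋=(4.3661,-5.9888) cross=-29.666
  mode + wants cross > 0 → take C=(-1.1425,3.0910) (cross=29.666)
ex = (C−B)/|BC| = (-0.0610,0.9981); ey = (-0.9981,-0.0610)
P = B + -2.97·ex + -0.85·ey = (0.2532,-5.8104)

0.25 -5.81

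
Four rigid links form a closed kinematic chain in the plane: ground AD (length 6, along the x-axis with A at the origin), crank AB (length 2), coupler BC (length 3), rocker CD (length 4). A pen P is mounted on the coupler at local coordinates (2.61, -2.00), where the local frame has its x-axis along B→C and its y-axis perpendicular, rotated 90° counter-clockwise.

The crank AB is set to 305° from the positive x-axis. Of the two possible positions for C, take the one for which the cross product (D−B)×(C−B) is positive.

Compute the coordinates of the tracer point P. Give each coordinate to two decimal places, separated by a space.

3.92 0.13

A=(0,0), D=(6.00,0)
B = A + 2.00·(cos305°, sin305°) = (1.1472, -1.6383)
|BD| = 5.1219
circle(B,3.00) ∩ circle(D,4.00): a=1.8776, h=2.3398
  candidates: C₊=(2.1777,1.1791) cross=11.984; C₋=(3.6745,-3.2546) cross=-11.984
  mode + wants cross > 0 → take C=(2.1777,1.1791) (cross=11.984)
ex = (C−B)/|BC| = (0.3435,0.9391); ey = (-0.9391,0.3435)
P = B + 2.61·ex + -2.00·ey = (3.9220,0.1258)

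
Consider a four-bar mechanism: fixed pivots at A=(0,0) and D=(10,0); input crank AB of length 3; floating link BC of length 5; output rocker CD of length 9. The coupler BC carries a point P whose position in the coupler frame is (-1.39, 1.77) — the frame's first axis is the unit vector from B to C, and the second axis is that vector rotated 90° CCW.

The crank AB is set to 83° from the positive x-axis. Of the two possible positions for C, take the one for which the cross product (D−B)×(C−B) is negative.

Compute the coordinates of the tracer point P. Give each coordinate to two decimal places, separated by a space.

1.87 4.65

A=(0,0), D=(10.00,0)
B = A + 3.00·(cos83°, sin83°) = (0.3656, 2.9776)
|BD| = 10.0840
circle(B,5.00) ∩ circle(D,9.00): a=2.2654, h=4.4574
  candidates: C₊=(3.8461,6.5673) cross=44.948; C₋=(1.2138,-1.9499) cross=-44.948
  mode - wants cross < 0 → take C=(1.2138,-1.9499) (cross=-44.948)
ex = (C−B)/|BC| = (0.1696,-0.9855); ey = (0.9855,0.1696)
P = B + -1.39·ex + 1.77·ey = (1.8742,4.6477)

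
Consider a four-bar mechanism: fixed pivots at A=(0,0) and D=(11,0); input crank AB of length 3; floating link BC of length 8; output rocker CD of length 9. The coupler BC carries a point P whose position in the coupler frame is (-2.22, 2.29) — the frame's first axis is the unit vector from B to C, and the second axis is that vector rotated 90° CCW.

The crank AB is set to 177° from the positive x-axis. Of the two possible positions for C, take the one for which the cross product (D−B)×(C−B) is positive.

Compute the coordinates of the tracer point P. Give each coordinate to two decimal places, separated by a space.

-6.14 0.69

A=(0,0), D=(11.00,0)
B = A + 3.00·(cos177°, sin177°) = (-2.9959, 0.1570)
|BD| = 13.9968
circle(B,8.00) ∩ circle(D,9.00): a=6.3911, h=4.8118
  candidates: C₊=(3.4488,4.8969) cross=67.350; C₋=(3.3408,-4.7262) cross=-67.350
  mode + wants cross > 0 → take C=(3.4488,4.8969) (cross=67.350)
ex = (C−B)/|BC| = (0.8056,0.5925); ey = (-0.5925,0.8056)
P = B + -2.22·ex + 2.29·ey = (-6.1411,0.6865)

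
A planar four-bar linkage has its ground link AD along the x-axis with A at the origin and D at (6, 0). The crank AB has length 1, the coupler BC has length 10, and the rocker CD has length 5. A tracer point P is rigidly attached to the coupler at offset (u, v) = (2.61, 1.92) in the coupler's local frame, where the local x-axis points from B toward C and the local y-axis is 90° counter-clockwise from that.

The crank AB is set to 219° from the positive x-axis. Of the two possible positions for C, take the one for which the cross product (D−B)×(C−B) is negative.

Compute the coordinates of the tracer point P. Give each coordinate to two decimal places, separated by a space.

2.36 0.19

A=(0,0), D=(6.00,0)
B = A + 1.00·(cos219°, sin219°) = (-0.7771, -0.6293)
|BD| = 6.8063
circle(B,10.00) ∩ circle(D,5.00): a=8.9128, h=4.5346
  candidates: C₊=(7.6781,4.7100) cross=30.864; C₋=(8.5167,-4.3204) cross=-30.864
  mode - wants cross < 0 → take C=(8.5167,-4.3204) (cross=-30.864)
ex = (C−B)/|BC| = (0.9294,-0.3691); ey = (0.3691,0.9294)
P = B + 2.61·ex + 1.92·ey = (2.3572,0.1917)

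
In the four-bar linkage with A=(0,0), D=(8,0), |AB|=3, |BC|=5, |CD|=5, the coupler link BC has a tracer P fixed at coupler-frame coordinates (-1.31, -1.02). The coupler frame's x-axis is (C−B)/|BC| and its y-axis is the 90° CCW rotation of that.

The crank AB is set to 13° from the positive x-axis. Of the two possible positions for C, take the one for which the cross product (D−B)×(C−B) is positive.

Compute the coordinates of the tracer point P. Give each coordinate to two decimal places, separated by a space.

2.91 -0.99

A=(0,0), D=(8.00,0)
B = A + 3.00·(cos13°, sin13°) = (2.9231, 0.6749)
|BD| = 5.1215
circle(B,5.00) ∩ circle(D,5.00): a=2.5608, h=4.2945
  candidates: C₊=(6.0274,4.5944) cross=21.994; C₋=(4.8957,-3.9196) cross=-21.994
  mode + wants cross > 0 → take C=(6.0274,4.5944) (cross=21.994)
ex = (C−B)/|BC| = (0.6209,0.7839); ey = (-0.7839,0.6209)
P = B + -1.31·ex + -1.02·ey = (2.9094,-0.9854)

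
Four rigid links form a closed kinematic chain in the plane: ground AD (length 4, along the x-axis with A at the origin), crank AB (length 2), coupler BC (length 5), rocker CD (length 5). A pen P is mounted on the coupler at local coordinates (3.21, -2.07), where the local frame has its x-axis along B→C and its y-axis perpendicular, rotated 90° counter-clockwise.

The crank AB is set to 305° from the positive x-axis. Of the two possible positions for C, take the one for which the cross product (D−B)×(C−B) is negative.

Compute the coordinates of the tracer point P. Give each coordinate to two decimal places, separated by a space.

2.22 -5.31

A=(0,0), D=(4.00,0)
B = A + 2.00·(cos305°, sin305°) = (1.1472, -1.6383)
|BD| = 3.2898
circle(B,5.00) ∩ circle(D,5.00): a=1.6449, h=4.7217
  candidates: C₊=(0.2222,3.2754) cross=15.533; C₋=(4.9250,-4.9137) cross=-15.533
  mode - wants cross < 0 → take C=(4.9250,-4.9137) (cross=-15.533)
ex = (C−B)/|BC| = (0.7556,-0.6551); ey = (0.6551,0.7556)
P = B + 3.21·ex + -2.07·ey = (2.2165,-5.3051)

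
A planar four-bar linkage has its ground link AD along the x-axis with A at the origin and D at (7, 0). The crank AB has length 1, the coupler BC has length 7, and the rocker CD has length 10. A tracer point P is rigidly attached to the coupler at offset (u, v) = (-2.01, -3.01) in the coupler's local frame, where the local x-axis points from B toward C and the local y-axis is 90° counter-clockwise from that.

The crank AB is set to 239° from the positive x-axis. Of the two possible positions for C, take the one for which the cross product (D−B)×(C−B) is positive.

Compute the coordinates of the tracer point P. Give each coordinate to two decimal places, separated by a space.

A=(0,0), D=(7.00,0)
B = A + 1.00·(cos239°, sin239°) = (-0.5150, -0.8572)
|BD| = 7.5638
circle(B,7.00) ∩ circle(D,10.00): a=0.4105, h=6.9880
  candidates: C₊=(-0.8991,6.1323) cross=52.855; C₋=(0.6848,-7.7536) cross=-52.855
  mode + wants cross > 0 → take C=(-0.8991,6.1323) (cross=52.855)
ex = (C−B)/|BC| = (-0.0549,0.9985); ey = (-0.9985,-0.0549)
P = B + -2.01·ex + -3.01·ey = (2.6007,-2.6990)

2.60 -2.70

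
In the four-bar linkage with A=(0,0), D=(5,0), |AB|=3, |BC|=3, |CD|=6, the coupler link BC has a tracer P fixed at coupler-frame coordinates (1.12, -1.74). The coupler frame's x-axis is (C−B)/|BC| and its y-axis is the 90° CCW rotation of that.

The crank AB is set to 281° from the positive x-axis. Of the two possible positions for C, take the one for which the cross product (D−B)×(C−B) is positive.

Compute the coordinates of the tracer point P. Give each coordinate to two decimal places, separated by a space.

1.48 -1.08

A=(0,0), D=(5.00,0)
B = A + 3.00·(cos281°, sin281°) = (0.5724, -2.9449)
|BD| = 5.3175
circle(B,3.00) ∩ circle(D,6.00): a=0.1200, h=2.9976
  candidates: C₊=(-0.9878,-0.3825) cross=15.940; C₋=(2.3324,-5.3744) cross=-15.940
  mode + wants cross > 0 → take C=(-0.9878,-0.3825) (cross=15.940)
ex = (C−B)/|BC| = (-0.5201,0.8541); ey = (-0.8541,-0.5201)
P = B + 1.12·ex + -1.74·ey = (1.4761,-1.0833)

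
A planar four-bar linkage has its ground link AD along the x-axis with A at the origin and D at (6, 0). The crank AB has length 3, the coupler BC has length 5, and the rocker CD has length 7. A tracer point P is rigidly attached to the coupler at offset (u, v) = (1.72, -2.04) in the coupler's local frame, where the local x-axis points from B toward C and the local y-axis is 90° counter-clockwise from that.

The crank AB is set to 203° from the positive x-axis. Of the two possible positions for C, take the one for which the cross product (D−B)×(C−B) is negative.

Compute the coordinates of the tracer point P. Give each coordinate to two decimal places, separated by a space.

A=(0,0), D=(6.00,0)
B = A + 3.00·(cos203°, sin203°) = (-2.7615, -1.1722)
|BD| = 8.8396
circle(B,5.00) ∩ circle(D,7.00): a=3.0623, h=3.9525
  candidates: C₊=(-0.2504,3.1515) cross=34.939; C₋=(0.7978,-4.6837) cross=-34.939
  mode - wants cross < 0 → take C=(0.7978,-4.6837) (cross=-34.939)
ex = (C−B)/|BC| = (0.7119,-0.7023); ey = (0.7023,0.7119)
P = B + 1.72·ex + -2.04·ey = (-2.9698,-3.8324)

-2.97 -3.83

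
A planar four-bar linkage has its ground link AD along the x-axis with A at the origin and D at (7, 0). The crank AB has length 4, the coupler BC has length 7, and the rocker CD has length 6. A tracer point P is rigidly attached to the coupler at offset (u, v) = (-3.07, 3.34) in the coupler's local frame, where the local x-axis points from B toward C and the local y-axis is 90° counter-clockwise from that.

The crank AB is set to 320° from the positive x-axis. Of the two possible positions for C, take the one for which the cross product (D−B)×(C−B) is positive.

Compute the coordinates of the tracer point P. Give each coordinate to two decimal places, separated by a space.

-0.23 -5.69

A=(0,0), D=(7.00,0)
B = A + 4.00·(cos320°, sin320°) = (3.0642, -2.5712)
|BD| = 4.7012
circle(B,7.00) ∩ circle(D,6.00): a=3.7332, h=5.9214
  candidates: C₊=(2.9511,4.4279) cross=27.838; C₋=(9.4281,-5.4867) cross=-27.838
  mode + wants cross > 0 → take C=(2.9511,4.4279) (cross=27.838)
ex = (C−B)/|BC| = (-0.0162,0.9999); ey = (-0.9999,-0.0162)
P = B + -3.07·ex + 3.34·ey = (-0.2258,-5.6947)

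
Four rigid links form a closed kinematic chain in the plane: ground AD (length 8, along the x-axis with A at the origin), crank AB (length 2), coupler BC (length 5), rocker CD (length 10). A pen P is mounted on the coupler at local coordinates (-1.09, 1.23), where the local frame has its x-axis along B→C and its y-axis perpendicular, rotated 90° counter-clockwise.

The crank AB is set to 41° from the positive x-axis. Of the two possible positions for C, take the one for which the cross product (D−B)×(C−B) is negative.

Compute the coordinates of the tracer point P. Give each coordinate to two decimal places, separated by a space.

A=(0,0), D=(8.00,0)
B = A + 2.00·(cos41°, sin41°) = (1.5094, 1.3121)
|BD| = 6.6219
circle(B,5.00) ∩ circle(D,10.00): a=-2.3521, h=4.4122
  candidates: C₊=(0.0782,6.1029) cross=29.217; C₋=(-1.6703,-2.5465) cross=-29.217
  mode - wants cross < 0 → take C=(-1.6703,-2.5465) (cross=-29.217)
ex = (C−B)/|BC| = (-0.6359,-0.7717); ey = (0.7717,-0.6359)
P = B + -1.09·ex + 1.23·ey = (3.1518,1.3711)

3.15 1.37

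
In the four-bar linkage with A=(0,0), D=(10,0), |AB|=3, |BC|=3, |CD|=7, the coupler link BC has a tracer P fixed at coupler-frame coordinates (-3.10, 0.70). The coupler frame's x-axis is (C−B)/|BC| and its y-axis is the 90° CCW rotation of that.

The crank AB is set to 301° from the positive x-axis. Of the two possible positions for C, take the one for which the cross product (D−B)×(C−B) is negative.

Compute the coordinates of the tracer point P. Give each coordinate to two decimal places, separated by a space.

A=(0,0), D=(10.00,0)
B = A + 3.00·(cos301°, sin301°) = (1.5451, -2.5715)
|BD| = 8.8373
circle(B,3.00) ∩ circle(D,7.00): a=2.1555, h=2.0866
  candidates: C₊=(3.0002,0.0520) cross=18.440; C₋=(4.2145,-3.9406) cross=-18.440
  mode - wants cross < 0 → take C=(4.2145,-3.9406) (cross=-18.440)
ex = (C−B)/|BC| = (0.8898,-0.4564); ey = (0.4564,0.8898)
P = B + -3.10·ex + 0.70·ey = (-0.8938,-0.5339)

-0.89 -0.53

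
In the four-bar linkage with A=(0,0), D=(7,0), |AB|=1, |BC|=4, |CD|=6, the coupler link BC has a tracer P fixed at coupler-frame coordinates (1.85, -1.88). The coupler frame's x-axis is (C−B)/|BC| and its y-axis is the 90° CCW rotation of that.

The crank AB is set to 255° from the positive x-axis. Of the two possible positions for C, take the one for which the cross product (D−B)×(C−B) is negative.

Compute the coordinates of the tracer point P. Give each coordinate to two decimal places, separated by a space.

A=(0,0), D=(7.00,0)
B = A + 1.00·(cos255°, sin255°) = (-0.2588, -0.9659)
|BD| = 7.3228
circle(B,4.00) ∩ circle(D,6.00): a=2.2958, h=3.2756
  candidates: C₊=(1.5849,2.5838) cross=23.986; C₋=(2.4490,-3.9100) cross=-23.986
  mode - wants cross < 0 → take C=(2.4490,-3.9100) (cross=-23.986)
ex = (C−B)/|BC| = (0.6770,-0.7360); ey = (0.7360,0.6770)
P = B + 1.85·ex + -1.88·ey = (-0.3902,-3.6002)

-0.39 -3.60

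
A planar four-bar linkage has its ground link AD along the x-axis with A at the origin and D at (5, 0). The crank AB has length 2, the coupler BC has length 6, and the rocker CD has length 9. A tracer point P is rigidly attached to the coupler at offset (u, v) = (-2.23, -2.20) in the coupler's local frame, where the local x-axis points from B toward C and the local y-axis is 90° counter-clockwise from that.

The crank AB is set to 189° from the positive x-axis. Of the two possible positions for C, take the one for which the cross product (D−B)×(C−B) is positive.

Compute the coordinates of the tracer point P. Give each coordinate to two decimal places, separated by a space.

0.22 -2.54

A=(0,0), D=(5.00,0)
B = A + 2.00·(cos189°, sin189°) = (-1.9754, -0.3129)
|BD| = 6.9824
circle(B,6.00) ∩ circle(D,9.00): a=0.2688, h=5.9940
  candidates: C₊=(-1.9754,5.6871) cross=41.852; C₋=(-1.4383,-6.2888) cross=-41.852
  mode + wants cross > 0 → take C=(-1.9754,5.6871) (cross=41.852)
ex = (C−B)/|BC| = (-0.0000,1.0000); ey = (-1.0000,-0.0000)
P = B + -2.23·ex + -2.20·ey = (0.2246,-2.5429)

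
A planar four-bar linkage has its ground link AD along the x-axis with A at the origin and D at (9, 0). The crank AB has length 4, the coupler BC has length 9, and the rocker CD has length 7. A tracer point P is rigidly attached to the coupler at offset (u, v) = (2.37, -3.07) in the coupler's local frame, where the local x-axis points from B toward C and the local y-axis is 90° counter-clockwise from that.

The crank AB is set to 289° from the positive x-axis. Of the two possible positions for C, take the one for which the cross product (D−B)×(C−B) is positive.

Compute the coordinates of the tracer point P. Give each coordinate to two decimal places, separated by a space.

4.93 -2.41

A=(0,0), D=(9.00,0)
B = A + 4.00·(cos289°, sin289°) = (1.3023, -3.7821)
|BD| = 8.5767
circle(B,9.00) ∩ circle(D,7.00): a=6.1539, h=6.5673
  candidates: C₊=(3.9295,4.8259) cross=56.326; C₋=(9.7215,-6.9627) cross=-56.326
  mode + wants cross > 0 → take C=(3.9295,4.8259) (cross=56.326)
ex = (C−B)/|BC| = (0.2919,0.9564); ey = (-0.9564,0.2919)
P = B + 2.37·ex + -3.07·ey = (4.9304,-2.4115)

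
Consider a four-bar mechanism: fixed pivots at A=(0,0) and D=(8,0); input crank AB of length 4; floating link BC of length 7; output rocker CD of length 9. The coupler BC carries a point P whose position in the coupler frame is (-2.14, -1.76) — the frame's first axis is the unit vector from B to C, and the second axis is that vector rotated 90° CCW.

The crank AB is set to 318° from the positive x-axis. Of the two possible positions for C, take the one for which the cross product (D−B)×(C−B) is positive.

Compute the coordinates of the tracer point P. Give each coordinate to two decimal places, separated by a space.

5.53 -3.75

A=(0,0), D=(8.00,0)
B = A + 4.00·(cos318°, sin318°) = (2.9726, -2.6765)
|BD| = 5.6955
circle(B,7.00) ∩ circle(D,9.00): a=0.0385, h=6.9999
  candidates: C₊=(-0.2829,3.5204) cross=39.868; C₋=(6.2961,-8.8372) cross=-39.868
  mode + wants cross > 0 → take C=(-0.2829,3.5204) (cross=39.868)
ex = (C−B)/|BC| = (-0.4651,0.8853); ey = (-0.8853,-0.4651)
P = B + -2.14·ex + -1.76·ey = (5.5259,-3.7525)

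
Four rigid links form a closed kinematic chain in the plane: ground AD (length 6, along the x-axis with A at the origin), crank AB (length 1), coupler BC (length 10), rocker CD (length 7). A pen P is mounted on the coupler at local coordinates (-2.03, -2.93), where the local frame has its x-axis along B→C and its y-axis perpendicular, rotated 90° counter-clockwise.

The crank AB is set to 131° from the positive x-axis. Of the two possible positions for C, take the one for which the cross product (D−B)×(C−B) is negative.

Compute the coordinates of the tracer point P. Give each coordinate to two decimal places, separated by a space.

A=(0,0), D=(6.00,0)
B = A + 1.00·(cos131°, sin131°) = (-0.6561, 0.7547)
|BD| = 6.6987
circle(B,10.00) ∩ circle(D,7.00): a=7.1561, h=6.9850
  candidates: C₊=(7.2414,6.8890) cross=46.791; C₋=(5.6675,-6.9921) cross=-46.791
  mode - wants cross < 0 → take C=(5.6675,-6.9921) (cross=-46.791)
ex = (C−B)/|BC| = (0.6324,-0.7747); ey = (0.7747,0.6324)
P = B + -2.03·ex + -2.93·ey = (-4.2095,0.4745)

-4.21 0.47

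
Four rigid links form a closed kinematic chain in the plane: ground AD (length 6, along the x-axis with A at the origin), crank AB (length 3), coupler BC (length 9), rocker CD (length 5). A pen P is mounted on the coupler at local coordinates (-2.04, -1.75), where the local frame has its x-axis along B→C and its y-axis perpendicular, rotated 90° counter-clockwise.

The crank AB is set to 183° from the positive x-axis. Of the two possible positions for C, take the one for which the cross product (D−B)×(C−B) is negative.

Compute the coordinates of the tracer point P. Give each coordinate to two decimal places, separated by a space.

-5.65 -0.59

A=(0,0), D=(6.00,0)
B = A + 3.00·(cos183°, sin183°) = (-2.9959, -0.1570)
|BD| = 8.9973
circle(B,9.00) ∩ circle(D,5.00): a=7.6107, h=4.8039
  candidates: C₊=(4.5298,4.7790) cross=43.222; C₋=(4.6975,-4.8274) cross=-43.222
  mode - wants cross < 0 → take C=(4.6975,-4.8274) (cross=-43.222)
ex = (C−B)/|BC| = (0.8548,-0.5189); ey = (0.5189,0.8548)
P = B + -2.04·ex + -1.75·ey = (-5.6478,-0.5943)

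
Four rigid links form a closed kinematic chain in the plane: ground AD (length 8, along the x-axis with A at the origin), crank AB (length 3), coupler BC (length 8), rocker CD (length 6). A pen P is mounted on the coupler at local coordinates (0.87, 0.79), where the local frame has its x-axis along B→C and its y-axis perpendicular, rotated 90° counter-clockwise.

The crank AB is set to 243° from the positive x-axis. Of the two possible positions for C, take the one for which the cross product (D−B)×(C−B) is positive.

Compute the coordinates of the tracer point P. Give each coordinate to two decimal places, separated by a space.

A=(0,0), D=(8.00,0)
B = A + 3.00·(cos243°, sin243°) = (-1.3620, -2.6730)
|BD| = 9.7361
circle(B,8.00) ∩ circle(D,6.00): a=6.3060, h=4.9228
  candidates: C₊=(3.3502,3.7920) cross=47.929; C₋=(6.0533,-5.6754) cross=-47.929
  mode + wants cross > 0 → take C=(3.3502,3.7920) (cross=47.929)
ex = (C−B)/|BC| = (0.5890,0.8081); ey = (-0.8081,0.5890)
P = B + 0.87·ex + 0.79·ey = (-1.4879,-1.5046)

-1.49 -1.50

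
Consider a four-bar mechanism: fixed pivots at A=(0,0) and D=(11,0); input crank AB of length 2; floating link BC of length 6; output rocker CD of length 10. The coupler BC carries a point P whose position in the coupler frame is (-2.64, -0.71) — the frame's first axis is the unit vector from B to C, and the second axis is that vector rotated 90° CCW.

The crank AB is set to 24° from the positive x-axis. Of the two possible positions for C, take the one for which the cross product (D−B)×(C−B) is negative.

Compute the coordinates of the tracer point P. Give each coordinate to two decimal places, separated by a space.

A=(0,0), D=(11.00,0)
B = A + 2.00·(cos24°, sin24°) = (1.8271, 0.8135)
|BD| = 9.2089
circle(B,6.00) ∩ circle(D,10.00): a=1.1296, h=5.8927
  candidates: C₊=(3.4728,6.5834) cross=54.265; C₋=(2.4317,-5.1560) cross=-54.265
  mode - wants cross < 0 → take C=(2.4317,-5.1560) (cross=-54.265)
ex = (C−B)/|BC| = (0.1008,-0.9949); ey = (0.9949,0.1008)
P = B + -2.64·ex + -0.71·ey = (0.8547,3.3685)

0.85 3.37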